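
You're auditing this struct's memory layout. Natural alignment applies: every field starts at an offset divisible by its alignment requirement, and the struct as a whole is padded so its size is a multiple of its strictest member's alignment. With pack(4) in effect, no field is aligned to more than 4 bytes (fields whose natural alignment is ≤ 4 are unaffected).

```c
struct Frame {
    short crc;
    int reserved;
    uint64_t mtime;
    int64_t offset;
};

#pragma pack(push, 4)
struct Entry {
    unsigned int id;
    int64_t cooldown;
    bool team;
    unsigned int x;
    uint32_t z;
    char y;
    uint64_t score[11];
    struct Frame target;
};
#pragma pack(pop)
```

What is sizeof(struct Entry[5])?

700

Frame: 0..2  crc  (2B, 2-aligned); 2..4  -- padding (2B); 4..8  reserved  (4B, 4-aligned); 8..16  mtime  (8B, 8-aligned); 16..24  offset  (8B, 8-aligned); sizeof = 24, alignof = 8
0..4  id  (4B, 4-aligned)
4..12  cooldown  (8B, 4-aligned)
12..13  team  (1B, 1-aligned)
13..16  -- padding (3B)
16..20  x  (4B, 4-aligned)
20..24  z  (4B, 4-aligned)
24..25  y  (1B, 1-aligned)
25..28  -- padding (3B)
28..116  score  (88B, 4-aligned)
116..140  target  (24B, 4-aligned)
sizeof = 140, alignof = 4
array of 5: 5 × 140 = 700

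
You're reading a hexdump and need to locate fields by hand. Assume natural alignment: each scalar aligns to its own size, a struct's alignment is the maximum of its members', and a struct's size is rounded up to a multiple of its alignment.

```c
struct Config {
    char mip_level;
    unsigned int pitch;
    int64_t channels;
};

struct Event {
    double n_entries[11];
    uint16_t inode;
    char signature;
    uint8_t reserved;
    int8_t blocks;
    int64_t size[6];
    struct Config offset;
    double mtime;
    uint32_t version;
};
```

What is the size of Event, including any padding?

176 bytes

Config: 0..1  mip_level  (1B, 1-aligned); 1..4  -- padding (3B); 4..8  pitch  (4B, 4-aligned); 8..16  channels  (8B, 8-aligned); sizeof = 16, alignof = 8
0..88  n_entries  (88B, 8-aligned)
88..90  inode  (2B, 2-aligned)
90..91  signature  (1B, 1-aligned)
91..92  reserved  (1B, 1-aligned)
92..93  blocks  (1B, 1-aligned)
93..96  -- padding (3B)
96..144  size  (48B, 8-aligned)
144..160  offset  (16B, 8-aligned)
160..168  mtime  (8B, 8-aligned)
168..172  version  (4B, 4-aligned)
172..176  -- tail padding (4B)
sizeof = 176, alignof = 8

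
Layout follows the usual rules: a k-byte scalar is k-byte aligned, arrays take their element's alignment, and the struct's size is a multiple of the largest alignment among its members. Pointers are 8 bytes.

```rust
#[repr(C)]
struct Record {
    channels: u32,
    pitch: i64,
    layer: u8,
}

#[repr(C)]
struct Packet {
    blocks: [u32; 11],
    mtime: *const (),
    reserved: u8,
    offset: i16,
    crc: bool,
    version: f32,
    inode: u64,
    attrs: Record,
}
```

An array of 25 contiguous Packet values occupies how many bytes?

2600

Record: @0: channels [4B, align 4] → 4; +4 pad (align 8); @8: pitch [8B, align 8] → 16; @16: layer [1B, align 1] → 17; +7 tail pad (align 8); size 24, align 8
@0: blocks [44B, align 4] → 44
+4 pad (align 8)
@48: mtime [8B, align 8] → 56
@56: reserved [1B, align 1] → 57
+1 pad (align 2)
@58: offset [2B, align 2] → 60
@60: crc [1B, align 1] → 61
+3 pad (align 4)
@64: version [4B, align 4] → 68
+4 pad (align 8)
@72: inode [8B, align 8] → 80
@80: attrs [24B, align 8] → 104
size 104, align 8
array of 25: 25 × 104 = 2600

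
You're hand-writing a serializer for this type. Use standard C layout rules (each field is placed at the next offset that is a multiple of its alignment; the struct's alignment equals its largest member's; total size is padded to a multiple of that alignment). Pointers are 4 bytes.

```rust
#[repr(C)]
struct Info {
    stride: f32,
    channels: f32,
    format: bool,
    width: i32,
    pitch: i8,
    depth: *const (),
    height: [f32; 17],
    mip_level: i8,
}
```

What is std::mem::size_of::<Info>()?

0..4  stride  (4B, 4-aligned)
4..8  channels  (4B, 4-aligned)
8..9  format  (1B, 1-aligned)
9..12  -- padding (3B)
12..16  width  (4B, 4-aligned)
16..17  pitch  (1B, 1-aligned)
17..20  -- padding (3B)
20..24  depth  (4B, 4-aligned)
24..92  height  (68B, 4-aligned)
92..93  mip_level  (1B, 1-aligned)
93..96  -- tail padding (3B)
sizeof = 96, alignof = 4

96 bytes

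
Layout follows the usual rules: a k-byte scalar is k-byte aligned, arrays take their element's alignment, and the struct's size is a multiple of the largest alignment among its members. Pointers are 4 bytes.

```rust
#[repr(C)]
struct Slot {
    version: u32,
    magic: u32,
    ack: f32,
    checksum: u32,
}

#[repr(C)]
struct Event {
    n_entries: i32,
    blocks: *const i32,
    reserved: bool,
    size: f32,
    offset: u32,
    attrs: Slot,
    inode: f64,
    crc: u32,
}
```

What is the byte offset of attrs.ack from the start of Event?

Slot: @0: version [4B, align 4] → 4; @4: magic [4B, align 4] → 8; @8: ack [4B, align 4] → 12; @12: checksum [4B, align 4] → 16; size 16, align 4
@0: n_entries [4B, align 4] → 4
@4: blocks [4B, align 4] → 8
@8: reserved [1B, align 1] → 9
+3 pad (align 4)
@12: size [4B, align 4] → 16
@16: offset [4B, align 4] → 20
@20: attrs [16B, align 4] → 36
within Slot: ack at 8
20 + 8 = 28

28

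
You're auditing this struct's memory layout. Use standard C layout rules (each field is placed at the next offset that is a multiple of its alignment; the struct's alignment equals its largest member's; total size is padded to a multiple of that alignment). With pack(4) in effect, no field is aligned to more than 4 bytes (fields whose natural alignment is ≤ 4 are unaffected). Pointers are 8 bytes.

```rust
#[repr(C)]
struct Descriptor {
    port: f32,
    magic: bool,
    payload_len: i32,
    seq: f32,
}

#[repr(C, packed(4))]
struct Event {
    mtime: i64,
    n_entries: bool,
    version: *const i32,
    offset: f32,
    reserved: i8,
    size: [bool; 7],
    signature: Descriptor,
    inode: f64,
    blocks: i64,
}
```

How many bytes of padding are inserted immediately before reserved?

0

Descriptor: 0..4  port  (4B, 4-aligned); 4..5  magic  (1B, 1-aligned); 5..8  -- padding (3B); 8..12  payload_len  (4B, 4-aligned); 12..16  seq  (4B, 4-aligned); sizeof = 16, alignof = 4
0..8  mtime  (8B, 4-aligned)
8..9  n_entries  (1B, 1-aligned)
9..12  -- padding (3B)
12..20  version  (8B, 4-aligned)
20..24  offset  (4B, 4-aligned)
24..25  reserved  (1B, 1-aligned)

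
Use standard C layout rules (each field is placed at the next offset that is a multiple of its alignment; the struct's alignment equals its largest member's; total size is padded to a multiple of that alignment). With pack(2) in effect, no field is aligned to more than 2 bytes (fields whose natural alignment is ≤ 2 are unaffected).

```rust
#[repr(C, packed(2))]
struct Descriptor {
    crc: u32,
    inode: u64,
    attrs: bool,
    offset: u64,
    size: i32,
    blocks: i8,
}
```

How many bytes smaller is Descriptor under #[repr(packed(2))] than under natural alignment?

12

natural layout:
  @0: crc [4B, align 4] → 4
  +4 pad (align 8)
  @8: inode [8B, align 8] → 16
  @16: attrs [1B, align 1] → 17
  +7 pad (align 8)
  @24: offset [8B, align 8] → 32
  @32: size [4B, align 4] → 36
  @36: blocks [1B, align 1] → 37
  +3 tail pad (align 8)
  size 40, align 8
packed(2) layout:
  @0: crc [4B, align 2] → 4
  @4: inode [8B, align 2] → 12
  @12: attrs [1B, align 1] → 13
  +1 pad (align 2)
  @14: offset [8B, align 2] → 22
  @22: size [4B, align 2] → 26
  @26: blocks [1B, align 1] → 27
  +1 tail pad (align 2)
  size 28, align 2
40 − 28 = 12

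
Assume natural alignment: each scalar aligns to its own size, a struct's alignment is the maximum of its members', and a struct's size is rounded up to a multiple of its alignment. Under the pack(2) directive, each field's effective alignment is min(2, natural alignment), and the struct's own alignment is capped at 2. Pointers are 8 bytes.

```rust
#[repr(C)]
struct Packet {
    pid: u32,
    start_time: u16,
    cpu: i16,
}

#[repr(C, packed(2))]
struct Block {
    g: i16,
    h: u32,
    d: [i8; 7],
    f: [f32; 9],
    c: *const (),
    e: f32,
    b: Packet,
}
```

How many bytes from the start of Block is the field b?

62

Packet: 0..4  pid  (4B, 4-aligned); 4..6  start_time  (2B, 2-aligned); 6..8  cpu  (2B, 2-aligned); sizeof = 8, alignof = 4
0..2  g  (2B, 2-aligned)
2..6  h  (4B, 2-aligned)
6..13  d  (7B, 1-aligned)
13..14  -- padding (1B)
14..50  f  (36B, 2-aligned)
50..58  c  (8B, 2-aligned)
58..62  e  (4B, 2-aligned)
62..70  b  (8B, 2-aligned)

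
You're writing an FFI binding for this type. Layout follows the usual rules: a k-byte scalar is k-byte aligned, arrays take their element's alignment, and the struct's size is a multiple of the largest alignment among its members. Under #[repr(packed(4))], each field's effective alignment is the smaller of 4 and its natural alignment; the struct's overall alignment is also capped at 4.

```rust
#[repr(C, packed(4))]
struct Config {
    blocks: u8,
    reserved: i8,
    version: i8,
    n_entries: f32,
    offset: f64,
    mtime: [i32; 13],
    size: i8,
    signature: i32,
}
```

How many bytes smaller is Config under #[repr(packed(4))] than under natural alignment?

4

natural layout:
  0..1  blocks  (1B, 1-aligned)
  1..2  reserved  (1B, 1-aligned)
  2..3  version  (1B, 1-aligned)
  3..4  -- padding (1B)
  4..8  n_entries  (4B, 4-aligned)
  8..16  offset  (8B, 8-aligned)
  16..68  mtime  (52B, 4-aligned)
  68..69  size  (1B, 1-aligned)
  69..72  -- padding (3B)
  72..76  signature  (4B, 4-aligned)
  76..80  -- tail padding (4B)
  sizeof = 80, alignof = 8
packed(4) layout:
  0..1  blocks  (1B, 1-aligned)
  1..2  reserved  (1B, 1-aligned)
  2..3  version  (1B, 1-aligned)
  3..4  -- padding (1B)
  4..8  n_entries  (4B, 4-aligned)
  8..16  offset  (8B, 4-aligned)
  16..68  mtime  (52B, 4-aligned)
  68..69  size  (1B, 1-aligned)
  69..72  -- padding (3B)
  72..76  signature  (4B, 4-aligned)
  sizeof = 76, alignof = 4
80 − 76 = 4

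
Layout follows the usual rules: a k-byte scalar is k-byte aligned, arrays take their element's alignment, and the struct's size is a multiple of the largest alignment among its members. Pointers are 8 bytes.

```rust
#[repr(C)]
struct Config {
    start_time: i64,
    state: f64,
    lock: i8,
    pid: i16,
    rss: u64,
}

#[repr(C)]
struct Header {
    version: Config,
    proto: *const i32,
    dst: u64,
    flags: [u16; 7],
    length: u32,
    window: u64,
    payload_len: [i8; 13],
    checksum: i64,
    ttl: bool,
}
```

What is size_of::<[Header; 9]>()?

1008

Config: @0: start_time [8B, align 8] → 8; @8: state [8B, align 8] → 16; @16: lock [1B, align 1] → 17; +1 pad (align 2); @18: pid [2B, align 2] → 20; +4 pad (align 8); @24: rss [8B, align 8] → 32; size 32, align 8
@0: version [32B, align 8] → 32
@32: proto [8B, align 8] → 40
@40: dst [8B, align 8] → 48
@48: flags [14B, align 2] → 62
+2 pad (align 4)
@64: length [4B, align 4] → 68
+4 pad (align 8)
@72: window [8B, align 8] → 80
@80: payload_len [13B, align 1] → 93
+3 pad (align 8)
@96: checksum [8B, align 8] → 104
@104: ttl [1B, align 1] → 105
+7 tail pad (align 8)
size 112, align 8
array of 9: 9 × 112 = 1008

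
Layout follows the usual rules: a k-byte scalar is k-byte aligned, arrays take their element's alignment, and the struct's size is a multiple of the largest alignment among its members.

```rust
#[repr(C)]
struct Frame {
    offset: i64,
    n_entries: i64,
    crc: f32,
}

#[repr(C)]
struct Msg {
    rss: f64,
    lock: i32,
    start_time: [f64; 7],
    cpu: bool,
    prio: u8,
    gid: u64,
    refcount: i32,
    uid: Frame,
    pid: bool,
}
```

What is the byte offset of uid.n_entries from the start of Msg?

Frame: 0..8  offset  (8B, 8-aligned); 8..16  n_entries  (8B, 8-aligned); 16..20  crc  (4B, 4-aligned); 20..24  -- tail padding (4B); sizeof = 24, alignof = 8
0..8  rss  (8B, 8-aligned)
8..12  lock  (4B, 4-aligned)
12..16  -- padding (4B)
16..72  start_time  (56B, 8-aligned)
72..73  cpu  (1B, 1-aligned)
73..74  prio  (1B, 1-aligned)
74..80  -- padding (6B)
80..88  gid  (8B, 8-aligned)
88..92  refcount  (4B, 4-aligned)
92..96  -- padding (4B)
96..120  uid  (24B, 8-aligned)
within Frame: n_entries at 8
96 + 8 = 104

104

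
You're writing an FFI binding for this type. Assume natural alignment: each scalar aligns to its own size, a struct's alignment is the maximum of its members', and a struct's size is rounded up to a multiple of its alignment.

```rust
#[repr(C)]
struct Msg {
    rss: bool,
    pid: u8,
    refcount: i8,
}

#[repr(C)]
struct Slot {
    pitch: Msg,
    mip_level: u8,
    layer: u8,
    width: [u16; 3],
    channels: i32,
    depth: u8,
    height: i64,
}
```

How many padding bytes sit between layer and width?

Msg: rss at 0 (size 1, align 1) → ends 1; pid at 1 (size 1, align 1) → ends 2; refcount at 2 (size 1, align 1) → ends 3; total 3 bytes, alignment 1
pitch at 0 (size 3, align 1) → ends 3
mip_level at 3 (size 1, align 1) → ends 4
layer at 4 (size 1, align 1) → ends 5
pad 1 to align 2 for width
width at 6 (size 6, align 2) → ends 12

1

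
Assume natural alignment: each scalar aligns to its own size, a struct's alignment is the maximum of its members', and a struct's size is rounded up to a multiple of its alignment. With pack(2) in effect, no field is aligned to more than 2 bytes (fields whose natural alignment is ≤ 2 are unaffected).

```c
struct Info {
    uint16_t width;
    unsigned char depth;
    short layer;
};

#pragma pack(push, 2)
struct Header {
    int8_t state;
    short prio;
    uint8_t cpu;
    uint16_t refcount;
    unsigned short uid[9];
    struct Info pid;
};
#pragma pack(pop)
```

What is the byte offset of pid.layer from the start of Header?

30

Info: @0: width [2B, align 2] → 2; @2: depth [1B, align 1] → 3; +1 pad (align 2); @4: layer [2B, align 2] → 6; size 6, align 2
@0: state [1B, align 1] → 1
+1 pad (align 2)
@2: prio [2B, align 2] → 4
@4: cpu [1B, align 1] → 5
+1 pad (align 2)
@6: refcount [2B, align 2] → 8
@8: uid [18B, align 2] → 26
@26: pid [6B, align 2] → 32
within Info: layer at 4
26 + 4 = 30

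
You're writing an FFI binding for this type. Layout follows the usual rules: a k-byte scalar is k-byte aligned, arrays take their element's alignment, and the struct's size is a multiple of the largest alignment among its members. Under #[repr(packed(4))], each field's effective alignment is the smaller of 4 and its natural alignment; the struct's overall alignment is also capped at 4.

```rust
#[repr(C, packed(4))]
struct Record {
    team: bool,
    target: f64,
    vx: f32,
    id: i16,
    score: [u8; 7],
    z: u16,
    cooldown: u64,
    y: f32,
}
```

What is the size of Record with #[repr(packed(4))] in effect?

team at 0 (size 1, align 1) → ends 1
pad 3 to align 4 for target
target at 4 (size 8, align 4) → ends 12
vx at 12 (size 4, align 4) → ends 16
id at 16 (size 2, align 2) → ends 18
score at 18 (size 7, align 1) → ends 25
pad 1 to align 2 for z
z at 26 (size 2, align 2) → ends 28
cooldown at 28 (size 8, align 4) → ends 36
y at 36 (size 4, align 4) → ends 40
total 40 bytes, alignment 4

40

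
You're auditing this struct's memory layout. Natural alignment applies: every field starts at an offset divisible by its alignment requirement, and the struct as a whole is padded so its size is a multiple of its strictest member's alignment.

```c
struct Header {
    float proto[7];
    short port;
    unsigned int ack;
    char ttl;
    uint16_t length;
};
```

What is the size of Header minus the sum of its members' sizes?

proto at 0 (size 28, align 4) → ends 28
port at 28 (size 2, align 2) → ends 30
pad 2 to align 4 for ack
ack at 32 (size 4, align 4) → ends 36
ttl at 36 (size 1, align 1) → ends 37
pad 1 to align 2 for length
length at 38 (size 2, align 2) → ends 40
total 40 bytes, alignment 4
data bytes 37, size 40 → padding 3

3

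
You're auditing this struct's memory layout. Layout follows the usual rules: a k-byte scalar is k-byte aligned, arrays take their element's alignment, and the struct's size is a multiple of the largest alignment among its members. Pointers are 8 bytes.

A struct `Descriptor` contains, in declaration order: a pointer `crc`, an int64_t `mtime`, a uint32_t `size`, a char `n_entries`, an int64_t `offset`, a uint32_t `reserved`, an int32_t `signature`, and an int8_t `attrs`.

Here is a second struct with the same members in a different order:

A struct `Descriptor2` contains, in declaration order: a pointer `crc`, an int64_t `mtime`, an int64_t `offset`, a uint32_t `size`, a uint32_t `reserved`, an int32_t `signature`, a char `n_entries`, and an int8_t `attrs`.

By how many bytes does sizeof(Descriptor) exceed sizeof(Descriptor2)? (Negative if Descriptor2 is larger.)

@0: crc [8B, align 8] → 8
@8: mtime [8B, align 8] → 16
@16: size [4B, align 4] → 20
@20: n_entries [1B, align 1] → 21
+3 pad (align 8)
@24: offset [8B, align 8] → 32
@32: reserved [4B, align 4] → 36
@36: signature [4B, align 4] → 40
@40: attrs [1B, align 1] → 41
+7 tail pad (align 8)
size 48, align 8
— Descriptor2 —
@0: crc [8B, align 8] → 8
@8: mtime [8B, align 8] → 16
@16: offset [8B, align 8] → 24
@24: size [4B, align 4] → 28
@28: reserved [4B, align 4] → 32
@32: signature [4B, align 4] → 36
@36: n_entries [1B, align 1] → 37
@37: attrs [1B, align 1] → 38
+2 tail pad (align 8)
size 40, align 8
48 − 40 = 8

8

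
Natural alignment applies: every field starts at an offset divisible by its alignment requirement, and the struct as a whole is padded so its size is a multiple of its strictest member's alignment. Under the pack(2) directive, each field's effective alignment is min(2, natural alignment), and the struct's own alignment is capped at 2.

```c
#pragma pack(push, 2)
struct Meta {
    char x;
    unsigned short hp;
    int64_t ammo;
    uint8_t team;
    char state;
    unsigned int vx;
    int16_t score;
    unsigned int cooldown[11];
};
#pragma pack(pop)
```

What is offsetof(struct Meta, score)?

0..1  x  (1B, 1-aligned)
1..2  -- padding (1B)
2..4  hp  (2B, 2-aligned)
4..12  ammo  (8B, 2-aligned)
12..13  team  (1B, 1-aligned)
13..14  state  (1B, 1-aligned)
14..18  vx  (4B, 2-aligned)
18..20  score  (2B, 2-aligned)

18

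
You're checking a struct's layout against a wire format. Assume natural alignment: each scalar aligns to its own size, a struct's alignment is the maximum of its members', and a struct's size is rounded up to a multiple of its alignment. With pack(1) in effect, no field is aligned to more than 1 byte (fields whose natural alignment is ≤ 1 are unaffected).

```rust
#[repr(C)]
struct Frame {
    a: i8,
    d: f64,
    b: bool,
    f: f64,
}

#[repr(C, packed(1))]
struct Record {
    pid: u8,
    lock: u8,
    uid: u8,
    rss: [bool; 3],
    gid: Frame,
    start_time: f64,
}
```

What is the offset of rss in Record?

3

Frame: a at 0 (size 1, align 1) → ends 1; pad 7 to align 8 for d; d at 8 (size 8, align 8) → ends 16; b at 16 (size 1, align 1) → ends 17; pad 7 to align 8 for f; f at 24 (size 8, align 8) → ends 32; total 32 bytes, alignment 8
pid at 0 (size 1, align 1) → ends 1
lock at 1 (size 1, align 1) → ends 2
uid at 2 (size 1, align 1) → ends 3
rss at 3 (size 3, align 1) → ends 6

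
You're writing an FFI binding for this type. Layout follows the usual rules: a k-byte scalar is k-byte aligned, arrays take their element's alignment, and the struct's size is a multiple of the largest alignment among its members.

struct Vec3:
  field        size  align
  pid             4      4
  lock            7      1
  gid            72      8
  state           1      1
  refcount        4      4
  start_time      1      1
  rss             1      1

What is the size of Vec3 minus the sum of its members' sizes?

pid at 0 (size 4, align 4) → ends 4
lock at 4 (size 7, align 1) → ends 11
pad 5 to align 8 for gid
gid at 16 (size 72, align 8) → ends 88
state at 88 (size 1, align 1) → ends 89
pad 3 to align 4 for refcount
refcount at 92 (size 4, align 4) → ends 96
start_time at 96 (size 1, align 1) → ends 97
rss at 97 (size 1, align 1) → ends 98
tail pad 6 to reach multiple of 8
total 104 bytes, alignment 8
data bytes 90, size 104 → padding 14

14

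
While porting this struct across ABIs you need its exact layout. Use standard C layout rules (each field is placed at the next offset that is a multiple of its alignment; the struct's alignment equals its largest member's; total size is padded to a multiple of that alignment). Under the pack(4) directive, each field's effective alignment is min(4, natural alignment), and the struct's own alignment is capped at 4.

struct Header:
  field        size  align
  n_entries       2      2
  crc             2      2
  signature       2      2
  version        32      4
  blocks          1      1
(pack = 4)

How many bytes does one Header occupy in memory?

0..2  n_entries  (2B, 2-aligned)
2..4  crc  (2B, 2-aligned)
4..6  signature  (2B, 2-aligned)
6..8  -- padding (2B)
8..40  version  (32B, 4-aligned)
40..41  blocks  (1B, 1-aligned)
41..44  -- tail padding (3B)
sizeof = 44, alignof = 4

44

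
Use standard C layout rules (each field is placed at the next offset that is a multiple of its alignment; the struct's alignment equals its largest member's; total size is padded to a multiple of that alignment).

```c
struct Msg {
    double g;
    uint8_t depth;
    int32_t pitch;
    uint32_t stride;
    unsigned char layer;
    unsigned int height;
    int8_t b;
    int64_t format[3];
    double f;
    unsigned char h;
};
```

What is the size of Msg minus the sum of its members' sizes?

@0: g [8B, align 8] → 8
@8: depth [1B, align 1] → 9
+3 pad (align 4)
@12: pitch [4B, align 4] → 16
@16: stride [4B, align 4] → 20
@20: layer [1B, align 1] → 21
+3 pad (align 4)
@24: height [4B, align 4] → 28
@28: b [1B, align 1] → 29
+3 pad (align 8)
@32: format [24B, align 8] → 56
@56: f [8B, align 8] → 64
@64: h [1B, align 1] → 65
+7 tail pad (align 8)
size 72, align 8
data bytes 56, size 72 → padding 16

16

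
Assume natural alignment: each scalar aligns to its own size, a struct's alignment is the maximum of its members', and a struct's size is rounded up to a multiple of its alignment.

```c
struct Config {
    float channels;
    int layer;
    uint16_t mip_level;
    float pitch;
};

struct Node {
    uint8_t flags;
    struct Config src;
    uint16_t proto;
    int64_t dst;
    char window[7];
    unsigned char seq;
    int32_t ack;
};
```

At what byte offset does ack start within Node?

40

Config: 0..4  channels  (4B, 4-aligned); 4..8  layer  (4B, 4-aligned); 8..10  mip_level  (2B, 2-aligned); 10..12  -- padding (2B); 12..16  pitch  (4B, 4-aligned); sizeof = 16, alignof = 4
0..1  flags  (1B, 1-aligned)
1..4  -- padding (3B)
4..20  src  (16B, 4-aligned)
20..22  proto  (2B, 2-aligned)
22..24  -- padding (2B)
24..32  dst  (8B, 8-aligned)
32..39  window  (7B, 1-aligned)
39..40  seq  (1B, 1-aligned)
40..44  ack  (4B, 4-aligned)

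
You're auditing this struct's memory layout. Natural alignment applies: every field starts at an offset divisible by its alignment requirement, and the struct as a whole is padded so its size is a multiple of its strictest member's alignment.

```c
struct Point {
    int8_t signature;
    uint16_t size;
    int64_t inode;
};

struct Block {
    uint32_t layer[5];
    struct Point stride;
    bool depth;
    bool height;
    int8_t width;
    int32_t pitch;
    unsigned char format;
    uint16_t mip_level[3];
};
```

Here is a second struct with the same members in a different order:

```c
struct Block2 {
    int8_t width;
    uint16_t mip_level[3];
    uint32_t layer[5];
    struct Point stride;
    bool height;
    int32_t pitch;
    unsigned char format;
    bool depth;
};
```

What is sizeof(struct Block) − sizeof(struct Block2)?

Point: 0..1  signature  (1B, 1-aligned); 1..2  -- padding (1B); 2..4  size  (2B, 2-aligned); 4..8  -- padding (4B); 8..16  inode  (8B, 8-aligned); sizeof = 16, alignof = 8
0..20  layer  (20B, 4-aligned)
20..24  -- padding (4B)
24..40  stride  (16B, 8-aligned)
40..41  depth  (1B, 1-aligned)
41..42  height  (1B, 1-aligned)
42..43  width  (1B, 1-aligned)
43..44  -- padding (1B)
44..48  pitch  (4B, 4-aligned)
48..49  format  (1B, 1-aligned)
49..50  -- padding (1B)
50..56  mip_level  (6B, 2-aligned)
sizeof = 56, alignof = 8
— Block2 —
0..1  width  (1B, 1-aligned)
1..2  -- padding (1B)
2..8  mip_level  (6B, 2-aligned)
8..28  layer  (20B, 4-aligned)
28..32  -- padding (4B)
32..48  stride  (16B, 8-aligned)
48..49  height  (1B, 1-aligned)
49..52  -- padding (3B)
52..56  pitch  (4B, 4-aligned)
56..57  format  (1B, 1-aligned)
57..58  depth  (1B, 1-aligned)
58..64  -- tail padding (6B)
sizeof = 64, alignof = 8
56 − 64 = -8

-8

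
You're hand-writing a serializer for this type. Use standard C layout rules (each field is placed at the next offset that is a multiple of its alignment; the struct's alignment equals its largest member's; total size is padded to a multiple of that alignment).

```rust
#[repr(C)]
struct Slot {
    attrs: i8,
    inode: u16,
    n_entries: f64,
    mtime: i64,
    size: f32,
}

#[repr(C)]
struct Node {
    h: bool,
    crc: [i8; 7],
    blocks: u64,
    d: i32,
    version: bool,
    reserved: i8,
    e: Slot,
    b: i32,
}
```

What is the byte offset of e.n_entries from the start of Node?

Slot: 0..1  attrs  (1B, 1-aligned); 1..2  -- padding (1B); 2..4  inode  (2B, 2-aligned); 4..8  -- padding (4B); 8..16  n_entries  (8B, 8-aligned); 16..24  mtime  (8B, 8-aligned); 24..28  size  (4B, 4-aligned); 28..32  -- tail padding (4B); sizeof = 32, alignof = 8
0..1  h  (1B, 1-aligned)
1..8  crc  (7B, 1-aligned)
8..16  blocks  (8B, 8-aligned)
16..20  d  (4B, 4-aligned)
20..21  version  (1B, 1-aligned)
21..22  reserved  (1B, 1-aligned)
22..24  -- padding (2B)
24..56  e  (32B, 8-aligned)
within Slot: n_entries at 8
24 + 8 = 32

32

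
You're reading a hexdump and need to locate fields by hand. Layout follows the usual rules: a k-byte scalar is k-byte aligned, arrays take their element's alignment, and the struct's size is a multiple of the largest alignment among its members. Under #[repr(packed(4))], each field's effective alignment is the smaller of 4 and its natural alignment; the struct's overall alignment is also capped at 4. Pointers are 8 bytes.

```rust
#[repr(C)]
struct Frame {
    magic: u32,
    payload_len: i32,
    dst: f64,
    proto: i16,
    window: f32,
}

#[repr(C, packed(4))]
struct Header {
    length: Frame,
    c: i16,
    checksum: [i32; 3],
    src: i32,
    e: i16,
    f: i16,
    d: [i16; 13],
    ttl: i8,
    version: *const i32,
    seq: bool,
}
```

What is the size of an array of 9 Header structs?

Frame: magic at 0 (size 4, align 4) → ends 4; payload_len at 4 (size 4, align 4) → ends 8; dst at 8 (size 8, align 8) → ends 16; proto at 16 (size 2, align 2) → ends 18; pad 2 to align 4 for window; window at 20 (size 4, align 4) → ends 24; total 24 bytes, alignment 8
length at 0 (size 24, align 4) → ends 24
c at 24 (size 2, align 2) → ends 26
pad 2 to align 4 for checksum
checksum at 28 (size 12, align 4) → ends 40
src at 40 (size 4, align 4) → ends 44
e at 44 (size 2, align 2) → ends 46
f at 46 (size 2, align 2) → ends 48
d at 48 (size 26, align 2) → ends 74
ttl at 74 (size 1, align 1) → ends 75
pad 1 to align 4 for version
version at 76 (size 8, align 4) → ends 84
seq at 84 (size 1, align 1) → ends 85
tail pad 3 to reach multiple of 4
total 88 bytes, alignment 4
array of 9: 9 × 88 = 792

792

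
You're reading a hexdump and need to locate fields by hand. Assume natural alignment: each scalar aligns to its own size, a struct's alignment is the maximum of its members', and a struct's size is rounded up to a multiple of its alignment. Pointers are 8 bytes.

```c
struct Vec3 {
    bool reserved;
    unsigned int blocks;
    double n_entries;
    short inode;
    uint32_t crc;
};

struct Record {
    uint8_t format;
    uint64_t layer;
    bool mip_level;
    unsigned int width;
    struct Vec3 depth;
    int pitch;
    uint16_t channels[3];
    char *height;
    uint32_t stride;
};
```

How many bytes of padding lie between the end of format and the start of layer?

7

Vec3: reserved at 0 (size 1, align 1) → ends 1; pad 3 to align 4 for blocks; blocks at 4 (size 4, align 4) → ends 8; n_entries at 8 (size 8, align 8) → ends 16; inode at 16 (size 2, align 2) → ends 18; pad 2 to align 4 for crc; crc at 20 (size 4, align 4) → ends 24; total 24 bytes, alignment 8
format at 0 (size 1, align 1) → ends 1
pad 7 to align 8 for layer
layer at 8 (size 8, align 8) → ends 16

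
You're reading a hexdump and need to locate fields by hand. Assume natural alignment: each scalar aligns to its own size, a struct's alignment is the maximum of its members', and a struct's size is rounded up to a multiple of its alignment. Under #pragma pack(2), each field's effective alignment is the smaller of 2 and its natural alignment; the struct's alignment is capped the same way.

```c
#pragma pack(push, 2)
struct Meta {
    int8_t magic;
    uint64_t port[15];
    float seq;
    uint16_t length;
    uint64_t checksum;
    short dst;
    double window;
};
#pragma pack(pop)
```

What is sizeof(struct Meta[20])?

magic at 0 (size 1, align 1) → ends 1
pad 1 to align 2 for port
port at 2 (size 120, align 2) → ends 122
seq at 122 (size 4, align 2) → ends 126
length at 126 (size 2, align 2) → ends 128
checksum at 128 (size 8, align 2) → ends 136
dst at 136 (size 2, align 2) → ends 138
window at 138 (size 8, align 2) → ends 146
total 146 bytes, alignment 2
array of 20: 20 × 146 = 2920

2920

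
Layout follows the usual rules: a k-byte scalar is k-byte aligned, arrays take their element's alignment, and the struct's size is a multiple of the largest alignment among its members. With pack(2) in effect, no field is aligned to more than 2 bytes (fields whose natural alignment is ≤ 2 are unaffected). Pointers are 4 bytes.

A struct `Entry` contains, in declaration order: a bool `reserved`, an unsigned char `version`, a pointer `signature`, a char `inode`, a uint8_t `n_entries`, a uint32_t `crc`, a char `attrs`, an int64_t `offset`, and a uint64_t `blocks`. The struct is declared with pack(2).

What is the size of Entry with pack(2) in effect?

30

reserved at 0 (size 1, align 1) → ends 1
version at 1 (size 1, align 1) → ends 2
signature at 2 (size 4, align 2) → ends 6
inode at 6 (size 1, align 1) → ends 7
n_entries at 7 (size 1, align 1) → ends 8
crc at 8 (size 4, align 2) → ends 12
attrs at 12 (size 1, align 1) → ends 13
pad 1 to align 2 for offset
offset at 14 (size 8, align 2) → ends 22
blocks at 22 (size 8, align 2) → ends 30
total 30 bytes, alignment 2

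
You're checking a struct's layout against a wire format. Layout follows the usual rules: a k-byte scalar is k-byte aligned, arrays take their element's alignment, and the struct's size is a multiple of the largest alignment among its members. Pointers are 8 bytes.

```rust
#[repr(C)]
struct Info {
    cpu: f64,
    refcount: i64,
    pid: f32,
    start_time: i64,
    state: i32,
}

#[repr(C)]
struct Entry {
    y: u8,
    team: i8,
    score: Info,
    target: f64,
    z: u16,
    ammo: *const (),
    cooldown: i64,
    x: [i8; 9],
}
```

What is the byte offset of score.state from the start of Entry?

40

Info: cpu at 0 (size 8, align 8) → ends 8; refcount at 8 (size 8, align 8) → ends 16; pid at 16 (size 4, align 4) → ends 20; pad 4 to align 8 for start_time; start_time at 24 (size 8, align 8) → ends 32; state at 32 (size 4, align 4) → ends 36; tail pad 4 to reach multiple of 8; total 40 bytes, alignment 8
y at 0 (size 1, align 1) → ends 1
team at 1 (size 1, align 1) → ends 2
pad 6 to align 8 for score
score at 8 (size 40, align 8) → ends 48
within Info: state at 32
8 + 32 = 40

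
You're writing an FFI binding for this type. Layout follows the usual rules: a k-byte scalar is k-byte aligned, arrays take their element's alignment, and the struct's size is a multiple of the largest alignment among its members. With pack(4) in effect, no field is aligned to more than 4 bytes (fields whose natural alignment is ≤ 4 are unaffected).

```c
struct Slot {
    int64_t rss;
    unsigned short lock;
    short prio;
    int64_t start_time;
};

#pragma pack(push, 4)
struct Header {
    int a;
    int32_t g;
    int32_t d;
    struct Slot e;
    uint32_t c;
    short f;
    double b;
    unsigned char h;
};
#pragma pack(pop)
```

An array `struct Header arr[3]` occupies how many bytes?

Slot: 0..8  rss  (8B, 8-aligned); 8..10  lock  (2B, 2-aligned); 10..12  prio  (2B, 2-aligned); 12..16  -- padding (4B); 16..24  start_time  (8B, 8-aligned); sizeof = 24, alignof = 8
0..4  a  (4B, 4-aligned)
4..8  g  (4B, 4-aligned)
8..12  d  (4B, 4-aligned)
12..36  e  (24B, 4-aligned)
36..40  c  (4B, 4-aligned)
40..42  f  (2B, 2-aligned)
42..44  -- padding (2B)
44..52  b  (8B, 4-aligned)
52..53  h  (1B, 1-aligned)
53..56  -- tail padding (3B)
sizeof = 56, alignof = 4
array of 3: 3 × 56 = 168

168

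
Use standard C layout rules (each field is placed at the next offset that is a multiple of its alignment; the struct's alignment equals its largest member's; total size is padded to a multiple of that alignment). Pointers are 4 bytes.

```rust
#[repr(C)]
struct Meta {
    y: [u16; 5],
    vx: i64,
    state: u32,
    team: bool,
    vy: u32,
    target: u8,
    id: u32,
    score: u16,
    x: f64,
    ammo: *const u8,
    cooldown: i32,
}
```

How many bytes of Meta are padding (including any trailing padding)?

0..10  y  (10B, 2-aligned)
10..16  -- padding (6B)
16..24  vx  (8B, 8-aligned)
24..28  state  (4B, 4-aligned)
28..29  team  (1B, 1-aligned)
29..32  -- padding (3B)
32..36  vy  (4B, 4-aligned)
36..37  target  (1B, 1-aligned)
37..40  -- padding (3B)
40..44  id  (4B, 4-aligned)
44..46  score  (2B, 2-aligned)
46..48  -- padding (2B)
48..56  x  (8B, 8-aligned)
56..60  ammo  (4B, 4-aligned)
60..64  cooldown  (4B, 4-aligned)
sizeof = 64, alignof = 8
data bytes 50, size 64 → padding 14

14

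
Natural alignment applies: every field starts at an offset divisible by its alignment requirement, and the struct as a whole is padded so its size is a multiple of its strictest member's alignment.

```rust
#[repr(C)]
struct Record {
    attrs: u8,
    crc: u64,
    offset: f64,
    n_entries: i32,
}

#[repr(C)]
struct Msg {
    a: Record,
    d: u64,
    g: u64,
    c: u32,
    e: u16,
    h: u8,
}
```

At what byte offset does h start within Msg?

Record: @0: attrs [1B, align 1] → 1; +7 pad (align 8); @8: crc [8B, align 8] → 16; @16: offset [8B, align 8] → 24; @24: n_entries [4B, align 4] → 28; +4 tail pad (align 8); size 32, align 8
@0: a [32B, align 8] → 32
@32: d [8B, align 8] → 40
@40: g [8B, align 8] → 48
@48: c [4B, align 4] → 52
@52: e [2B, align 2] → 54
@54: h [1B, align 1] → 55

54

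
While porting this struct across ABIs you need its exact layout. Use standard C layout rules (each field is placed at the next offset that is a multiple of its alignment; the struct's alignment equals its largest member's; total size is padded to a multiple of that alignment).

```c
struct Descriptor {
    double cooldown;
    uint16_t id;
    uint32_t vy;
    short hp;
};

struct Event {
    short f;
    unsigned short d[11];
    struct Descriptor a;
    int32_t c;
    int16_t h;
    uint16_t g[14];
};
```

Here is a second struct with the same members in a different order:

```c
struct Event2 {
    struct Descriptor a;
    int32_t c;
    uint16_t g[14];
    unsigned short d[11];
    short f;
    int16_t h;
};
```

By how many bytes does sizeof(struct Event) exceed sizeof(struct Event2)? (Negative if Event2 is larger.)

Descriptor: 0..8  cooldown  (8B, 8-aligned); 8..10  id  (2B, 2-aligned); 10..12  -- padding (2B); 12..16  vy  (4B, 4-aligned); 16..18  hp  (2B, 2-aligned); 18..24  -- tail padding (6B); sizeof = 24, alignof = 8
0..2  f  (2B, 2-aligned)
2..24  d  (22B, 2-aligned)
24..48  a  (24B, 8-aligned)
48..52  c  (4B, 4-aligned)
52..54  h  (2B, 2-aligned)
54..82  g  (28B, 2-aligned)
82..88  -- tail padding (6B)
sizeof = 88, alignof = 8
— Event2 —
0..24  a  (24B, 8-aligned)
24..28  c  (4B, 4-aligned)
28..56  g  (28B, 2-aligned)
56..78  d  (22B, 2-aligned)
78..80  f  (2B, 2-aligned)
80..82  h  (2B, 2-aligned)
82..88  -- tail padding (6B)
sizeof = 88, alignof = 8
88 − 88 = 0

0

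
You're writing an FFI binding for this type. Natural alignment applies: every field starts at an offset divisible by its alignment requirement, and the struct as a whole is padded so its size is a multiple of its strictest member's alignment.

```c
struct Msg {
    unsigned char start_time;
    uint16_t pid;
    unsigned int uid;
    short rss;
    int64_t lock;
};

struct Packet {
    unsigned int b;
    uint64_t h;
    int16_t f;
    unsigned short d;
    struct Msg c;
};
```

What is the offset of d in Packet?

18

Msg: 0..1  start_time  (1B, 1-aligned); 1..2  -- padding (1B); 2..4  pid  (2B, 2-aligned); 4..8  uid  (4B, 4-aligned); 8..10  rss  (2B, 2-aligned); 10..16  -- padding (6B); 16..24  lock  (8B, 8-aligned); sizeof = 24, alignof = 8
0..4  b  (4B, 4-aligned)
4..8  -- padding (4B)
8..16  h  (8B, 8-aligned)
16..18  f  (2B, 2-aligned)
18..20  d  (2B, 2-aligned)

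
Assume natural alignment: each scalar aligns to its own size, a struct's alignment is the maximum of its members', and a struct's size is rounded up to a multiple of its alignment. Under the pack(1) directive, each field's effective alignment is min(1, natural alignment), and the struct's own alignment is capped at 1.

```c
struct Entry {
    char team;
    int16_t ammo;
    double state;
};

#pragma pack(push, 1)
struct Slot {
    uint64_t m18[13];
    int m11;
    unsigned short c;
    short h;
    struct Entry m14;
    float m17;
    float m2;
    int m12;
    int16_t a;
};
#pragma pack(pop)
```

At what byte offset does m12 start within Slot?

Entry: 0..1  team  (1B, 1-aligned); 1..2  -- padding (1B); 2..4  ammo  (2B, 2-aligned); 4..8  -- padding (4B); 8..16  state  (8B, 8-aligned); sizeof = 16, alignof = 8
0..104  m18  (104B, 1-aligned)
104..108  m11  (4B, 1-aligned)
108..110  c  (2B, 1-aligned)
110..112  h  (2B, 1-aligned)
112..128  m14  (16B, 1-aligned)
128..132  m17  (4B, 1-aligned)
132..136  m2  (4B, 1-aligned)
136..140  m12  (4B, 1-aligned)

136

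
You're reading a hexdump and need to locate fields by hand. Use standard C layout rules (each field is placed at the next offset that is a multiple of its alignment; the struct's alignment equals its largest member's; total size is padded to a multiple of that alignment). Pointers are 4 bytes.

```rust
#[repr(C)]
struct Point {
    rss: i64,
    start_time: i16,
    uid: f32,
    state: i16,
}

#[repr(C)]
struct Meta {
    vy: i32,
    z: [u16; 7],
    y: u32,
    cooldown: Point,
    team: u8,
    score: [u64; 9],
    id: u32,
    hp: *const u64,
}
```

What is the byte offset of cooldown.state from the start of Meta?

Point: rss at 0 (size 8, align 8) → ends 8; start_time at 8 (size 2, align 2) → ends 10; pad 2 to align 4 for uid; uid at 12 (size 4, align 4) → ends 16; state at 16 (size 2, align 2) → ends 18; tail pad 6 to reach multiple of 8; total 24 bytes, alignment 8
vy at 0 (size 4, align 4) → ends 4
z at 4 (size 14, align 2) → ends 18
pad 2 to align 4 for y
y at 20 (size 4, align 4) → ends 24
cooldown at 24 (size 24, align 8) → ends 48
within Point: state at 16
24 + 16 = 40

40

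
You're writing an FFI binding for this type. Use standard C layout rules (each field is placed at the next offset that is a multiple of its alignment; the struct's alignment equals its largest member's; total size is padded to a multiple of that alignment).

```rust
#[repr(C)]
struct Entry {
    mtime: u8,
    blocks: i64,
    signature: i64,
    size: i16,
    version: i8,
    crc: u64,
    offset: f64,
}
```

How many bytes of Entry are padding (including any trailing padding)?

12

0..1  mtime  (1B, 1-aligned)
1..8  -- padding (7B)
8..16  blocks  (8B, 8-aligned)
16..24  signature  (8B, 8-aligned)
24..26  size  (2B, 2-aligned)
26..27  version  (1B, 1-aligned)
27..32  -- padding (5B)
32..40  crc  (8B, 8-aligned)
40..48  offset  (8B, 8-aligned)
sizeof = 48, alignof = 8
data bytes 36, size 48 → padding 12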